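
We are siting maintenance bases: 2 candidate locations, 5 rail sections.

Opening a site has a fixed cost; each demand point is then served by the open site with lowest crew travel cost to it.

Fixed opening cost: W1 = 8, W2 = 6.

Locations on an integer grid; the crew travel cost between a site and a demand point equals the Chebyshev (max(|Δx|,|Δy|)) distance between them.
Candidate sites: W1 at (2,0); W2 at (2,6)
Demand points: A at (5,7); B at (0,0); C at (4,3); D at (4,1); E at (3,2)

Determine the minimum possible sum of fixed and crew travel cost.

Open {W1}: assign each demand point to its cheapest open site.
  A→W1 7, B→W1 2, C→W1 3, D→W1 2, E→W1 2
  crew travel cost 16, fixed 8 → total 24.
Compare {W1, W2}: crew travel cost 12 + fixed 14 = 26.
Compare {W2}: crew travel cost 21 + fixed 6 = 27.

24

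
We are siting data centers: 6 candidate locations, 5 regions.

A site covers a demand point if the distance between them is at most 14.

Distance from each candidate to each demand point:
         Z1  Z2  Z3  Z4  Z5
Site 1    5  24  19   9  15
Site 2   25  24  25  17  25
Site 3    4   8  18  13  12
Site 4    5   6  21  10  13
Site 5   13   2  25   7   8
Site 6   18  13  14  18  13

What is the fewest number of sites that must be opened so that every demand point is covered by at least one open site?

2

Coverage sets (demand points within 14 of each site):
  Site 1: {Z1, Z4}
  Site 2: {}
  Site 3: {Z1, Z2, Z4, Z5}
  Site 4: {Z1, Z2, Z4, Z5}
  Site 5: {Z1, Z2, Z4, Z5}
  Site 6: {Z2, Z3, Z5}
No single site covers all 5 demand points.
But {Site 1, Site 6} covers everything, so the minimum is 2.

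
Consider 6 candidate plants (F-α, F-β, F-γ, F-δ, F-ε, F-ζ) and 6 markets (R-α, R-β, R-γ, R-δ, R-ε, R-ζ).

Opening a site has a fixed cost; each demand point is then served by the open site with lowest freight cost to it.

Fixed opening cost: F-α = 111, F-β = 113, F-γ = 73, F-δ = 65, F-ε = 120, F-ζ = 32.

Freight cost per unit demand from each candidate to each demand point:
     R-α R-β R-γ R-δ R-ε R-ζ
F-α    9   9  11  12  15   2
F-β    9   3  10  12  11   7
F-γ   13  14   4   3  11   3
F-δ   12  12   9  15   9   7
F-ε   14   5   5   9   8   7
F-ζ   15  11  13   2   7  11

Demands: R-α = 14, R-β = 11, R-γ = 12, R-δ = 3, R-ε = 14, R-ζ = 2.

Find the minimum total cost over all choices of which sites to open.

Open {F-β, F-γ, F-ζ}: assign each demand point to its cheapest open site.
  R-α→F-β 14×9=126, R-β→F-β 11×3=33, R-γ→F-γ 12×4=48, R-δ→F-ζ 3×2=6, R-ε→F-ζ 14×7=98, R-ζ→F-γ 2×3=6
  freight cost 317, fixed 218 → total 535.
Compare {F-β, F-ζ}: freight cost 397 + fixed 145 = 542.
Compare {F-β, F-γ}: freight cost 376 + fixed 186 = 562.
Compare {F-γ, F-ζ}: freight cost 461 + fixed 105 = 566.
All other subsets cost ≥ 542. Minimum total cost: 535.

535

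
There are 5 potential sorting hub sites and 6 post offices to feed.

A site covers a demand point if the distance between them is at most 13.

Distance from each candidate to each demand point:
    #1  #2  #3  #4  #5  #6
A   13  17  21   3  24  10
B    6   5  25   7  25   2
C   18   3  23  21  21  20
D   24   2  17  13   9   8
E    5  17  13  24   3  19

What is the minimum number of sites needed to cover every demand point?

2

Coverage sets (demand points within 13 of each site):
  A: {#1, #4, #6}
  B: {#1, #2, #4, #6}
  C: {#2}
  D: {#2, #4, #5, #6}
  E: {#1, #3, #5}
No single site covers all 6 demand points.
But {B, E} covers everything, so the minimum is 2.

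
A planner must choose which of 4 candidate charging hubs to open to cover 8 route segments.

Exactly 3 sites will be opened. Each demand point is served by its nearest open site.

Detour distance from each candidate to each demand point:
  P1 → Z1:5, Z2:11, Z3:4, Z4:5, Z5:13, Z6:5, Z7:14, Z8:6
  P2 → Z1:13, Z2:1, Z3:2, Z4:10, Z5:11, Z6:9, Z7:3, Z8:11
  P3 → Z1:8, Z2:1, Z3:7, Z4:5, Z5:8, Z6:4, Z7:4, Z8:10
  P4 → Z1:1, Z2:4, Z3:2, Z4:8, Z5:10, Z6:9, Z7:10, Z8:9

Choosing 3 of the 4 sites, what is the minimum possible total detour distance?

31

Open {P1, P3, P4}.
  Z1→P4 1, Z2→P3 1, Z3→P4 2, Z4→P1 5, Z5→P3 8, Z6→P3 4, Z7→P3 4, Z8→P1 6  ⇒ total 31.
Compare {P1, P2, P4}: total 33.
Compare {P2, P3, P4}: total 33.
No size-3 selection does better; minimum is 31.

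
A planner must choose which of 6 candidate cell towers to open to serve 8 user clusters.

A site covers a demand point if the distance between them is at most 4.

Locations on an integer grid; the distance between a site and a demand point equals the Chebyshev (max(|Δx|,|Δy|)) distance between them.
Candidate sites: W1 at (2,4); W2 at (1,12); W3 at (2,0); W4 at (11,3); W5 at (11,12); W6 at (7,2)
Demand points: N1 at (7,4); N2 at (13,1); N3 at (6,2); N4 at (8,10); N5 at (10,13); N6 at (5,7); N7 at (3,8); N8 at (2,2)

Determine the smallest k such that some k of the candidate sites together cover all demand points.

3

Coverage sets (demand points within 4 of each site):
  W1: {N3, N6, N7, N8}
  W2: {N7}
  W3: {N3, N8}
  W4: {N1, N2}
  W5: {N4, N5}
  W6: {N1, N3}
No 2 sites suffice: every size-2 union leaves at least one demand point uncovered.
But {W1, W4, W5} covers everything, so the minimum is 3.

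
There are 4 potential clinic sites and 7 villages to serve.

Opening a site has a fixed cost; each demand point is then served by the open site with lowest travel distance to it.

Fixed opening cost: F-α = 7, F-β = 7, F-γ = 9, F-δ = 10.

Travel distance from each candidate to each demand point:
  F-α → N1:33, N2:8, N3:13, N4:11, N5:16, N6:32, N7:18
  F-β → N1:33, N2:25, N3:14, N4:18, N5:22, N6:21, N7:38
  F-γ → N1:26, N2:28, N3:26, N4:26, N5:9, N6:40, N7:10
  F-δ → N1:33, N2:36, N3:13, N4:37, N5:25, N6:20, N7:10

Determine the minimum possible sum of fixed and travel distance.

121

Open {F-α, F-β, F-γ}: assign each demand point to its cheapest open site.
  N1→F-γ 26, N2→F-α 8, N3→F-α 13, N4→F-α 11, N5→F-γ 9, N6→F-β 21, N7→F-γ 10
  travel distance 98, fixed 23 → total 121.
Compare {F-α, F-γ, F-δ}: travel distance 97 + fixed 26 = 123.
Compare {F-α, F-γ}: travel distance 109 + fixed 16 = 125.
Compare {F-α, F-δ}: travel distance 111 + fixed 17 = 128.
All other subsets cost ≥ 123. Minimum total cost: 121.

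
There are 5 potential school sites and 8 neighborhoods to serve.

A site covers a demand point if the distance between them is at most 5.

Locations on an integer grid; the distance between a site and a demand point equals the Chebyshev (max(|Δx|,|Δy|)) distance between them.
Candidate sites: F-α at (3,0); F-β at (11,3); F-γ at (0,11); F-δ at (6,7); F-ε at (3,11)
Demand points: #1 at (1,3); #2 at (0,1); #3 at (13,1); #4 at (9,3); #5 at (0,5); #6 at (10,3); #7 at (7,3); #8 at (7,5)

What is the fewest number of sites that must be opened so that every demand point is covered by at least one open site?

Coverage sets (demand points within 5 of each site):
  F-α: {#1, #2, #5, #7, #8}
  F-β: {#3, #4, #6, #7, #8}
  F-γ: {}
  F-δ: {#1, #4, #6, #7, #8}
  F-ε: {}
No single site covers all 8 demand points.
But {F-α, F-β} covers everything, so the minimum is 2.

2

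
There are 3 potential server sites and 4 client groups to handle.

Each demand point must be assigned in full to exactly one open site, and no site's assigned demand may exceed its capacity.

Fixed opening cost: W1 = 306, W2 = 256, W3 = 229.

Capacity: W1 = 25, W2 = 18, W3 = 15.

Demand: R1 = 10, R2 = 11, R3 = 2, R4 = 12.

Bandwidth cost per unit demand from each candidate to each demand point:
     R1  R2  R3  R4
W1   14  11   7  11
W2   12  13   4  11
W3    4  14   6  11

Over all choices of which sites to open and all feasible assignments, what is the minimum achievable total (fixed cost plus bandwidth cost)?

Open {W1, W3}; cheapest assignment that respects the capacities:
  W1 (cap 25, load 23): R2, R4 — cost 11×11 + 12×11 = 253
  W3 (cap 15, load 12): R1, R3 — cost 10×4 + 2×6 = 52
  Shipping 305, fixed 535 → total 840.
  Any other capacity-feasible assignment to {W1, W3} ships for at least 305.
Compare {W1, W2}: its best feasible assignment gives total 943.
Compare {W1, W2, W3}: its best feasible assignment gives total 1092.
Every other set of open sites that can feasibly serve all demand totals ≥ 943 even under its best assignment. Minimum: 840.

840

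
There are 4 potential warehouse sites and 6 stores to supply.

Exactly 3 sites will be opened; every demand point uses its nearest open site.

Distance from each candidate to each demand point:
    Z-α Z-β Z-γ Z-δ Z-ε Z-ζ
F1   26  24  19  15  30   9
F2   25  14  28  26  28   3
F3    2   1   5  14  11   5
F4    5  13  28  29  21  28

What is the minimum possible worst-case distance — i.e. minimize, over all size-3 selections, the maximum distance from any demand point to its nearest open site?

14

Open {F1, F2, F3}.
  Farthest demand point is Z-δ at distance 14 (to F3); all others are ≤ 14.
With {F1, F3, F4} the worst case is 14.
With {F2, F3, F4} the worst case is 14.
No size-3 selection achieves below 14.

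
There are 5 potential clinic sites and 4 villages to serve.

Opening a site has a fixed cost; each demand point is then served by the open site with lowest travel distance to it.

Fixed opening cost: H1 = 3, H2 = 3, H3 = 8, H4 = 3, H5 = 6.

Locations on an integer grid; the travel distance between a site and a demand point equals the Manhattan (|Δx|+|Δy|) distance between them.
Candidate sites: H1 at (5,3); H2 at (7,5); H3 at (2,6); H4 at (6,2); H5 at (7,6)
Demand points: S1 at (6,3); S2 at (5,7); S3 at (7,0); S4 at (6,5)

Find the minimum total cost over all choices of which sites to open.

Open {H2, H4}: assign each demand point to its cheapest open site.
  S1→H4 1, S2→H2 4, S3→H4 3, S4→H2 1
  travel distance 9, fixed 6 → total 15.
Compare {H1}: travel distance 13 + fixed 3 = 16.
Compare {H2}: travel distance 13 + fixed 3 = 16.
Compare {H4}: travel distance 13 + fixed 3 = 16.
All other subsets cost ≥ 16. Minimum total cost: 15.

15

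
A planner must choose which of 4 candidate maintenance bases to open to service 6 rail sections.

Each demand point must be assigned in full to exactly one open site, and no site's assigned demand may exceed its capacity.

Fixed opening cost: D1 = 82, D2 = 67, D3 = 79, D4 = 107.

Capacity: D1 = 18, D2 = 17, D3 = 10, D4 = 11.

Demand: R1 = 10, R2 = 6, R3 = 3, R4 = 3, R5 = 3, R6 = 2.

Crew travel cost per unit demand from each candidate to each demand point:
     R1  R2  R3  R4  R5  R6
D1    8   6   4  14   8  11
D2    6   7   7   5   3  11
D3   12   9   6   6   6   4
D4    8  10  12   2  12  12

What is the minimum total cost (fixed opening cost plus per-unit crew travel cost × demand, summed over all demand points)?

Open {D1, D2}; cheapest assignment that respects the capacities:
  D1 (cap 18, load 11): R2, R3, R6 — cost 6×6 + 3×4 + 2×11 = 70
  D2 (cap 17, load 16): R1, R4, R5 — cost 10×6 + 3×5 + 3×3 = 84
  Shipping 154, fixed 149 → total 303.
  Any other capacity-feasible assignment to {D1, D2} ships for at least 154.
Compare {D1, D3}: its best feasible assignment gives total 353.
Compare {D2, D4}: its best feasible assignment gives total 354.
Every other set of open sites that can feasibly serve all demand totals ≥ 353 even under its best assignment. Minimum: 303.

303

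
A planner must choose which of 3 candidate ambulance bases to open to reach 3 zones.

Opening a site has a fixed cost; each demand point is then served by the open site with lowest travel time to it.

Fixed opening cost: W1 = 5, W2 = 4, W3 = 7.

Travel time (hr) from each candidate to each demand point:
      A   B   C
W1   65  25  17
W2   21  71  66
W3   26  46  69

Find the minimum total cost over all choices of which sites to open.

72

Open {W1, W2}: assign each demand point to its cheapest open site.
  A→W2 21, B→W1 25, C→W1 17
  travel time 63, fixed 9 → total 72.
Compare {W1, W2, W3}: travel time 63 + fixed 16 = 79.
Compare {W1, W3}: travel time 68 + fixed 12 = 80.
Compare {W1}: travel time 107 + fixed 5 = 112.
All other subsets cost ≥ 79. Minimum total cost: 72.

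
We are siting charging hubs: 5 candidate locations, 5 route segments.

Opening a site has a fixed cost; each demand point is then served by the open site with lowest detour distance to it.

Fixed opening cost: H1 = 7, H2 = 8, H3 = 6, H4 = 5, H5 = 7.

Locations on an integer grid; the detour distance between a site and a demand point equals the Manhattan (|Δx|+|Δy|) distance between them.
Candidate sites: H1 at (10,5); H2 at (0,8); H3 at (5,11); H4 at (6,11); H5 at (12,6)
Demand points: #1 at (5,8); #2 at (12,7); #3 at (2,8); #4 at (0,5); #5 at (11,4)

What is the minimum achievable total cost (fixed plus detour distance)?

Open {H2, H5}: assign each demand point to its cheapest open site.
  #1→H2 5, #2→H5 1, #3→H2 2, #4→H2 3, #5→H5 3
  detour distance 14, fixed 15 → total 29.
Compare {H1, H2}: detour distance 16 + fixed 15 = 31.
Compare {H2, H3, H5}: detour distance 12 + fixed 21 = 33.
Compare {H2, H4, H5}: detour distance 13 + fixed 20 = 33.
All other subsets cost ≥ 31. Minimum total cost: 29.

29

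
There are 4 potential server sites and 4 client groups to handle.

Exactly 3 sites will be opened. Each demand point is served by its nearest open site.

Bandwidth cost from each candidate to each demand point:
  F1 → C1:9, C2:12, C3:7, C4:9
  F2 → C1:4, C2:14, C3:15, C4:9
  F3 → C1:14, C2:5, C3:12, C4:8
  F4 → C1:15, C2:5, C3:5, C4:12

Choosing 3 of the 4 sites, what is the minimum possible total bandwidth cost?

22

Open {F2, F3, F4}.
  C1→F2 4, C2→F3 5, C3→F4 5, C4→F3 8  ⇒ total 22.
Compare {F1, F2, F4}: total 23.
Compare {F1, F2, F3}: total 24.
No size-3 selection does better; minimum is 22.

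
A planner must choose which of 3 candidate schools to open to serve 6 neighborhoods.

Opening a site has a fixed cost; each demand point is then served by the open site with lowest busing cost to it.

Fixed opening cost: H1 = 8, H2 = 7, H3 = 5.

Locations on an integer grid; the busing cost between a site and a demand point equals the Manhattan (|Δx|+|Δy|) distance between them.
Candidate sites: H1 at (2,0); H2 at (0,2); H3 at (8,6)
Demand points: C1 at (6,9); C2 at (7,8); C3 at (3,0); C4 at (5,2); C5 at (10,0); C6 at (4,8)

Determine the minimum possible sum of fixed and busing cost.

41

Open {H1, H3}: assign each demand point to its cheapest open site.
  C1→H3 5, C2→H3 3, C3→H1 1, C4→H1 5, C5→H1 8, C6→H3 6
  busing cost 28, fixed 13 → total 41.
Compare {H2, H3}: busing cost 32 + fixed 12 = 44.
Compare {H3}: busing cost 40 + fixed 5 = 45.
Compare {H1, H2, H3}: busing cost 28 + fixed 20 = 48.
All other subsets cost ≥ 44. Minimum total cost: 41.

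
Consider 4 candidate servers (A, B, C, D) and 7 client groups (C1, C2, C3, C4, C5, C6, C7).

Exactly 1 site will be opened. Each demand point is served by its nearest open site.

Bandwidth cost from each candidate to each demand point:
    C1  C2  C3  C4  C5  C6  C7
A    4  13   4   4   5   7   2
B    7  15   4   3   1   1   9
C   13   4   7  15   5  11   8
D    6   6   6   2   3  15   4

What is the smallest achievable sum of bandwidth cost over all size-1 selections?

Open {A}.
  C1→A 4, C2→A 13, C3→A 4, C4→A 4, C5→A 5, C6→A 7, C7→A 2  ⇒ total 39.
Compare {B}: total 40.
Compare {D}: total 42.
No size-1 selection does better; minimum is 39.

39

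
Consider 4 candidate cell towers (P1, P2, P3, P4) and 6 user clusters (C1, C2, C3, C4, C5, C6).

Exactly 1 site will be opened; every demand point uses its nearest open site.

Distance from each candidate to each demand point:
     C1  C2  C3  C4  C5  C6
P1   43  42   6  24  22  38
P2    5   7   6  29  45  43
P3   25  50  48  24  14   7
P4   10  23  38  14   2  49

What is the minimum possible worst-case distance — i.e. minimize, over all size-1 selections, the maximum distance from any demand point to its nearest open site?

43

Open {P1}.
  Farthest demand point is C1 at distance 43 (to P1); all others are ≤ 43.
With {P2} the worst case is 45.
With {P4} the worst case is 49.
No size-1 selection achieves below 43.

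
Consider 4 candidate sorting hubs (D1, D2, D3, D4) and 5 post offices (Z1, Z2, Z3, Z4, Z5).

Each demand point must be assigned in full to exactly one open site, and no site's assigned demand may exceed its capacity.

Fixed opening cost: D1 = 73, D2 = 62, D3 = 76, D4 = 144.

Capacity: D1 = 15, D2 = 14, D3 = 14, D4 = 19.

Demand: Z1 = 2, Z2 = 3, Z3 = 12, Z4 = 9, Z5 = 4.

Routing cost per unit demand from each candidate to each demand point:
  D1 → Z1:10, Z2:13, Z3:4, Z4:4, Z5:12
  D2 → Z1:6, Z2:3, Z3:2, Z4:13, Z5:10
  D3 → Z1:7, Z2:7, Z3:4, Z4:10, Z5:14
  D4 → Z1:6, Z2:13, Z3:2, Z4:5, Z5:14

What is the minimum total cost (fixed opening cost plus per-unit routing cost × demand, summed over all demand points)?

Open {D1, D2, D3}; cheapest assignment that respects the capacities:
  D1 (cap 15, load 13): Z4, Z5 — cost 9×4 + 4×12 = 84
  D2 (cap 14, load 14): Z1, Z3 — cost 2×6 + 12×2 = 36
  D3 (cap 14, load 3): Z2 — cost 3×7 = 21
  Shipping 141, fixed 211 → total 352.
  Any other capacity-feasible assignment to {D1, D2, D3} ships for at least 141.
Compare {D1, D4}: its best feasible assignment gives total 376.
Compare {D2, D4}: its best feasible assignment gives total 382.
Every other set of open sites that can feasibly serve all demand totals ≥ 376 even under its best assignment. Minimum: 352.

352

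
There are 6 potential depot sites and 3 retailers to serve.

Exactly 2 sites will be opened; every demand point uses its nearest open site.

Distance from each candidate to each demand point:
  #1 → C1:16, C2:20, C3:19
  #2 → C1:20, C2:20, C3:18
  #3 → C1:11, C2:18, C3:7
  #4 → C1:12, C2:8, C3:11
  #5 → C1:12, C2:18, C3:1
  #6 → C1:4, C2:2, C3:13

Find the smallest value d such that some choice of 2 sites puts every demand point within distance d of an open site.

Open {#5, #6}.
  Farthest demand point is C1 at distance 4 (to #6); all others are ≤ 4.
With {#3, #6} the worst case is 7.
With {#3, #4} the worst case is 11.
No size-2 selection achieves below 4.

4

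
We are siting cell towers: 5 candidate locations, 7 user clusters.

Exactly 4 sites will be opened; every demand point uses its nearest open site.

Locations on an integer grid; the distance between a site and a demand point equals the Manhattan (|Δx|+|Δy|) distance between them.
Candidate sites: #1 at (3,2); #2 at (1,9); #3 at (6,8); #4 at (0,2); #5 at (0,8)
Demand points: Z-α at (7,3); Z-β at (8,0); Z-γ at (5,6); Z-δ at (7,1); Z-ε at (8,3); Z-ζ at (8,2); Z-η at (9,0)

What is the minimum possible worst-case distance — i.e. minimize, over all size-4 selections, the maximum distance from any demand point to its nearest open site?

8

Open {#1, #2, #3, #4}.
  Farthest demand point is Z-η at distance 8 (to #1); all others are ≤ 8.
With {#1, #2, #3, #5} the worst case is 8.
With {#1, #2, #4, #5} the worst case is 8.
No size-4 selection achieves below 8.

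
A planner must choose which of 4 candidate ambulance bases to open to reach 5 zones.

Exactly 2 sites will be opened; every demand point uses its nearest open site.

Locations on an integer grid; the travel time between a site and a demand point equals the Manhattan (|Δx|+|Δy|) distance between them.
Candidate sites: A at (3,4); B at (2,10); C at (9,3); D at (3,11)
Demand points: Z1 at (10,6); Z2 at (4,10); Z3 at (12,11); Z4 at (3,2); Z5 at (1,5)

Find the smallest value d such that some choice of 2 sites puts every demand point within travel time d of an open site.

9

Open {A, D}.
  Farthest demand point is Z1 at travel time 9 (to A); all others are ≤ 9.
With {C, D} the worst case is 9.
With {A, B} the worst case is 11.
No size-2 selection achieves below 9.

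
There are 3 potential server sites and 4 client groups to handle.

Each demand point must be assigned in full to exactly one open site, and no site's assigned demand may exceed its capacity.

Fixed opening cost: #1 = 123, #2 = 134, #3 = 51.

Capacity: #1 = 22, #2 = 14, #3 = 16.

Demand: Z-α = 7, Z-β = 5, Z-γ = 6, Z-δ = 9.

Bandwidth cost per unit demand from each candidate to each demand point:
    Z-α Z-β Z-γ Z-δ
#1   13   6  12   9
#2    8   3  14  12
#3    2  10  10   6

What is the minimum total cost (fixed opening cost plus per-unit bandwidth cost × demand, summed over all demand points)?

Open {#1, #3}; cheapest assignment that respects the capacities:
  #1 (cap 22, load 11): Z-β, Z-γ — cost 5×6 + 6×12 = 102
  #3 (cap 16, load 16): Z-α, Z-δ — cost 7×2 + 9×6 = 68
  Shipping 170, fixed 174 → total 344.
  Any other capacity-feasible assignment to {#1, #3} ships for at least 170.
Compare {#2, #3}: its best feasible assignment gives total 352.
Compare {#1, #2, #3}: its best feasible assignment gives total 463.
Every other set of open sites that can feasibly serve all demand totals ≥ 352 even under its best assignment. Minimum: 344.

344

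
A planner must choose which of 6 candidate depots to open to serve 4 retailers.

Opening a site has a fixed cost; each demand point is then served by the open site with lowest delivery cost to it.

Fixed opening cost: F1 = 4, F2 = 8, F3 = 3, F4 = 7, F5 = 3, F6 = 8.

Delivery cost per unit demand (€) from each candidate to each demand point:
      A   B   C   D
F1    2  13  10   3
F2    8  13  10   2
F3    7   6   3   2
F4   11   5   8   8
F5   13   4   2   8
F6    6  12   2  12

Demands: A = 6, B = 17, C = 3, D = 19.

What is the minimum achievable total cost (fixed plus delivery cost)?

134

Open {F1, F3, F5}: assign each demand point to its cheapest open site.
  A→F1 6×2=12, B→F5 17×4=68, C→F5 3×2=6, D→F3 19×2=38
  delivery cost 124, fixed 10 → total 134.
Compare {F1, F2, F5}: delivery cost 124 + fixed 15 = 139.
Compare {F1, F3, F4, F5}: delivery cost 124 + fixed 17 = 141.
Compare {F1, F2, F3, F5}: delivery cost 124 + fixed 18 = 142.
All other subsets cost ≥ 139. Minimum total cost: 134.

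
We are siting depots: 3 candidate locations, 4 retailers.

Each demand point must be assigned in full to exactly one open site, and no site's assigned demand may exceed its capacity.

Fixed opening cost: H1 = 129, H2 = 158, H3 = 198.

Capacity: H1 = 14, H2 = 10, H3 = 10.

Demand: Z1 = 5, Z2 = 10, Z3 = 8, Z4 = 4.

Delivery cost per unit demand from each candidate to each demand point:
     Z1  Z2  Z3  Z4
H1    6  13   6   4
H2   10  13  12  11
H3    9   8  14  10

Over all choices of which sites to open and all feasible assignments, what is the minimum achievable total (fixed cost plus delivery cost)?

Open {H1, H2, H3}; cheapest assignment that respects the capacities:
  H1 (cap 14, load 12): Z3, Z4 — cost 8×6 + 4×4 = 64
  H2 (cap 10, load 5): Z1 — cost 5×10 = 50
  H3 (cap 10, load 10): Z2 — cost 10×8 = 80
  Shipping 194, fixed 485 → total 679.
  Any other capacity-feasible assignment to {H1, H2, H3} ships for at least 194.
Total demand is 27 and no other set of sites has combined capacity ≥ 27, so {H1, H2, H3} is the only feasible choice of open sites. Minimum: 679.

679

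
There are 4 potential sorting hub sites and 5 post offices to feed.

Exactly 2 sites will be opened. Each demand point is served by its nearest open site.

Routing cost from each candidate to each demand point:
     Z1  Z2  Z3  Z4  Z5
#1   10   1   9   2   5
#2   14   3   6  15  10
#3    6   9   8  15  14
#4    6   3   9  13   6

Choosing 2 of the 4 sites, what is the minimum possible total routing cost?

22

Open {#1, #3}.
  Z1→#3 6, Z2→#1 1, Z3→#3 8, Z4→#1 2, Z5→#1 5  ⇒ total 22.
Compare {#1, #4}: total 23.
Compare {#1, #2}: total 24.
No size-2 selection does better; minimum is 22.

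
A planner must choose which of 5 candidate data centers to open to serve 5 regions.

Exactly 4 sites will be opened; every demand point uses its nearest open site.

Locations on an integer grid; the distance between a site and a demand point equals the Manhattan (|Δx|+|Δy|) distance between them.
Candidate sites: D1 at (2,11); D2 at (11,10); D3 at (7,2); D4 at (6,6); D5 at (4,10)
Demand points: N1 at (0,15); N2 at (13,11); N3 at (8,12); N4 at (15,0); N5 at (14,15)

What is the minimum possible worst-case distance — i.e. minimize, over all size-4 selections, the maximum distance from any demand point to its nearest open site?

10

Open {D1, D2, D3, D4}.
  Farthest demand point is N4 at distance 10 (to D3); all others are ≤ 10.
With {D1, D2, D3, D5} the worst case is 10.
With {D2, D3, D4, D5} the worst case is 10.
No size-4 selection achieves below 10.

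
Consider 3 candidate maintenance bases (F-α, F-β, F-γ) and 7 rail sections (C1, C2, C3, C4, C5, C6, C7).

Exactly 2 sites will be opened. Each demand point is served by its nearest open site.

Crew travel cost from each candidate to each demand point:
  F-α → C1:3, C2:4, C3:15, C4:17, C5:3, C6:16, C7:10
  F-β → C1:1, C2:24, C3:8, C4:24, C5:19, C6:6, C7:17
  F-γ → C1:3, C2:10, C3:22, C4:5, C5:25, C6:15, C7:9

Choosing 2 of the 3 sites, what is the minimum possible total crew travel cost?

49

Open {F-α, F-β}.
  C1→F-β 1, C2→F-α 4, C3→F-β 8, C4→F-α 17, C5→F-α 3, C6→F-β 6, C7→F-α 10  ⇒ total 49.
Compare {F-α, F-γ}: total 54.
Compare {F-β, F-γ}: total 58.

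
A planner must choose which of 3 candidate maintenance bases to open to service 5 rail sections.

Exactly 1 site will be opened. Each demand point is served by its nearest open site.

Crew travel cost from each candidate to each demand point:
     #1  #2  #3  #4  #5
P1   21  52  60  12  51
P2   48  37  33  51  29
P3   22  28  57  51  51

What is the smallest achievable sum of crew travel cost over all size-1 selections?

196

Open {P1}.
  #1→P1 21, #2→P1 52, #3→P1 60, #4→P1 12, #5→P1 51  ⇒ total 196.
Compare {P2}: total 198.
Compare {P3}: total 209.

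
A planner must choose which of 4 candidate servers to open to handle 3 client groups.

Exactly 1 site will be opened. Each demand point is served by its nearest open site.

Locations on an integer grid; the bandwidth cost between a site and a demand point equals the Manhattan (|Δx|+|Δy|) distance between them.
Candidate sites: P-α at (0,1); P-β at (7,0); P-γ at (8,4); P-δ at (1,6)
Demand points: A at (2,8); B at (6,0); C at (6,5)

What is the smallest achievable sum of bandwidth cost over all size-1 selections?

19

Open {P-γ}.
  A→P-γ 10, B→P-γ 6, C→P-γ 3  ⇒ total 19.
Compare {P-β}: total 20.
Compare {P-δ}: total 20.
No size-1 selection does better; minimum is 19.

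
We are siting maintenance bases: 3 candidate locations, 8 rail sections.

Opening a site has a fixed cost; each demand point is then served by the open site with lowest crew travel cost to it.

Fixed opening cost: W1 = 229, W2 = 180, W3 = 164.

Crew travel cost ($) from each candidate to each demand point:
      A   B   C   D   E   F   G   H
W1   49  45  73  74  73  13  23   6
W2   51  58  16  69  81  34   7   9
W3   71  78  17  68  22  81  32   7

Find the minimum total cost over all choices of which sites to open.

Open {W2}: assign each demand point to its cheapest open site.
  A→W2 51, B→W2 58, C→W2 16, D→W2 69, E→W2 81, F→W2 34, G→W2 7, H→W2 9
  crew travel cost 325, fixed 180 → total 505.
Compare {W3}: crew travel cost 376 + fixed 164 = 540.
Compare {W1}: crew travel cost 356 + fixed 229 = 585.
Compare {W2, W3}: crew travel cost 263 + fixed 344 = 607.
All other subsets cost ≥ 540. Minimum total cost: 505.

505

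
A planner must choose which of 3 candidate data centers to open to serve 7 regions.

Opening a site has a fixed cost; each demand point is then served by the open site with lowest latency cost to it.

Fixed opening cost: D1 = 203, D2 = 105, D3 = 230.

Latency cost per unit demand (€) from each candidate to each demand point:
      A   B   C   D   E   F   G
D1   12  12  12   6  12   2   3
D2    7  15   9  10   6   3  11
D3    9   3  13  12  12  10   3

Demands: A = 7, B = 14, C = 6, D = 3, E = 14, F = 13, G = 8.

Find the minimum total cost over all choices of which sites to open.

Open {D2, D3}: assign each demand point to its cheapest open site.
  A→D2 7×7=49, B→D3 14×3=42, C→D2 6×9=54, D→D2 3×10=30, E→D2 14×6=84, F→D2 13×3=39, G→D3 8×3=24
  latency cost 322, fixed 335 → total 657.
Compare {D2}: latency cost 554 + fixed 105 = 659.
Compare {D1, D2}: latency cost 423 + fixed 308 = 731.
Compare {D1}: latency cost 560 + fixed 203 = 763.
All other subsets cost ≥ 659. Minimum total cost: 657.

657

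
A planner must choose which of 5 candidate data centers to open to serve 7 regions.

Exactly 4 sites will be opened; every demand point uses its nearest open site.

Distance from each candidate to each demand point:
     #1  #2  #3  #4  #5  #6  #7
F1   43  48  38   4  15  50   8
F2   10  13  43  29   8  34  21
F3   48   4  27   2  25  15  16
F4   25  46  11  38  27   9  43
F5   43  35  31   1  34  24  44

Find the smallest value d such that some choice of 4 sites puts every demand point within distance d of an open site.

11

Open {F1, F2, F3, F4}.
  Farthest demand point is #3 at distance 11 (to F4); all others are ≤ 11.
With {F1, F2, F4, F5} the worst case is 13.
With {F2, F3, F4, F5} the worst case is 16.
No size-4 selection achieves below 11.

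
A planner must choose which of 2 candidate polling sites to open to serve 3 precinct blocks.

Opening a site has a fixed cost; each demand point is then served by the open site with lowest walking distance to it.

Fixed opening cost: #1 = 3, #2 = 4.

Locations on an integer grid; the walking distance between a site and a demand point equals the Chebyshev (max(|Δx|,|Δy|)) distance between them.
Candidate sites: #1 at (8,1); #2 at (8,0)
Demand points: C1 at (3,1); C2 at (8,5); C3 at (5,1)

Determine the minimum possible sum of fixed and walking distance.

15

Open {#1}: assign each demand point to its cheapest open site.
  C1→#1 5, C2→#1 4, C3→#1 3
  walking distance 12, fixed 3 → total 15.
Compare {#2}: walking distance 13 + fixed 4 = 17.
Compare {#1, #2}: walking distance 12 + fixed 7 = 19.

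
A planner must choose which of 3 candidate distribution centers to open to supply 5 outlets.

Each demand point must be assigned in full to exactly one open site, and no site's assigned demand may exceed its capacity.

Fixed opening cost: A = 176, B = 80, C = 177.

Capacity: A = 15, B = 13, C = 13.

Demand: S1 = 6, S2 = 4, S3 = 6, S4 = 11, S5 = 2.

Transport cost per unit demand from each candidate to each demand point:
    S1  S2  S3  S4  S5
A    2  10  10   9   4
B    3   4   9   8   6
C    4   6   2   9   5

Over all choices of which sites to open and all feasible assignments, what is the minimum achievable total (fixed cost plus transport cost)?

577

Open {A, B, C}; cheapest assignment that respects the capacities:
  A (cap 15, load 8): S1, S5 — cost 6×2 + 2×4 = 20
  B (cap 13, load 11): S4 — cost 11×8 = 88
  C (cap 13, load 10): S2, S3 — cost 4×6 + 6×2 = 36
  Shipping 144, fixed 433 → total 577.
  Any other capacity-feasible assignment to {A, B, C} ships for at least 144.
Total demand is 29 and no other set of sites has combined capacity ≥ 29, so {A, B, C} is the only feasible choice of open sites. Minimum: 577.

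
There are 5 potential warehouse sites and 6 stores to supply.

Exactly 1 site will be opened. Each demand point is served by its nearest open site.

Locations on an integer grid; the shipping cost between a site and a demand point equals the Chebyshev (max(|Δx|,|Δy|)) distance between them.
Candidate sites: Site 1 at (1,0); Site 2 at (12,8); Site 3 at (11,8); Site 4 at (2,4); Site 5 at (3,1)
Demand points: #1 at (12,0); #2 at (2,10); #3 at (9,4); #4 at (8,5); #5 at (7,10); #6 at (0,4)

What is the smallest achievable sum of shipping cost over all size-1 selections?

Open {Site 4}.
  #1→Site 4 10, #2→Site 4 6, #3→Site 4 7, #4→Site 4 6, #5→Site 4 6, #6→Site 4 2  ⇒ total 37.
Compare {Site 3}: total 39.
Compare {Site 5}: total 41.
No size-1 selection does better; minimum is 37.

37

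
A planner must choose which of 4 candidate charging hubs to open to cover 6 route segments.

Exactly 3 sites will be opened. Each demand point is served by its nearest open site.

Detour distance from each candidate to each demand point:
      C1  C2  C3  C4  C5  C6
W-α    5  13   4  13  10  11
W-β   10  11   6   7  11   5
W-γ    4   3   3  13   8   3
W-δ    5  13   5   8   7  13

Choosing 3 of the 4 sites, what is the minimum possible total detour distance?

27

Open {W-β, W-γ, W-δ}.
  C1→W-γ 4, C2→W-γ 3, C3→W-γ 3, C4→W-β 7, C5→W-δ 7, C6→W-γ 3  ⇒ total 27.
Compare {W-α, W-β, W-γ}: total 28.
Compare {W-α, W-γ, W-δ}: total 28.
No size-3 selection does better; minimum is 27.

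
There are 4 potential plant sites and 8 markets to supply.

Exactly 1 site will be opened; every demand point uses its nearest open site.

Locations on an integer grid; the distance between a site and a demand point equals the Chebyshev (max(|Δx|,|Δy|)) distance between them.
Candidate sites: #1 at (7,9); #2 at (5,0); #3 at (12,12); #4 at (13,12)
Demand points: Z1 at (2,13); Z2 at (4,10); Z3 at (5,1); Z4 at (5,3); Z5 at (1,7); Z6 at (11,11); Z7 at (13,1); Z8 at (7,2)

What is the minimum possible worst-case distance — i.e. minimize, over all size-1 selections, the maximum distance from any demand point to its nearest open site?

8

Open {#1}.
  Farthest demand point is Z3 at distance 8 (to #1); all others are ≤ 8.
With {#3} the worst case is 11.
With {#4} the worst case is 12.
No size-1 selection achieves below 8.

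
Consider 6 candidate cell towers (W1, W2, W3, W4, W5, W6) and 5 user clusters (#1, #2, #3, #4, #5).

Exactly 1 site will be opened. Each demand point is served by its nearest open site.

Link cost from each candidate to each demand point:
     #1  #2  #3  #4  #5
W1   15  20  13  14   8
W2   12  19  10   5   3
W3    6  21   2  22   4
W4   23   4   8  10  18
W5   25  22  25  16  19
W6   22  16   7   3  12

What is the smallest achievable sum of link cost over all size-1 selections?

Open {W2}.
  #1→W2 12, #2→W2 19, #3→W2 10, #4→W2 5, #5→W2 3  ⇒ total 49.
Compare {W3}: total 55.
Compare {W6}: total 60.
No size-1 selection does better; minimum is 49.

49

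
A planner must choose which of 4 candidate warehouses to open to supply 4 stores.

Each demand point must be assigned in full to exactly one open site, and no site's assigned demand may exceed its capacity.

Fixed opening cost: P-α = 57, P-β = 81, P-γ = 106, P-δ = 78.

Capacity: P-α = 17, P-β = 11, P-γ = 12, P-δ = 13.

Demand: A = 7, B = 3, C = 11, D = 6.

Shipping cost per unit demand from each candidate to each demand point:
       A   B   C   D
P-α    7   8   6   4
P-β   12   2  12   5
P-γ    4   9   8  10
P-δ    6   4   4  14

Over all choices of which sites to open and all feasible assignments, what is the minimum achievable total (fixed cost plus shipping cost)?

Open {P-α, P-δ}; cheapest assignment that respects the capacities:
  P-α (cap 17, load 16): A, B, D — cost 7×7 + 3×8 + 6×4 = 97
  P-δ (cap 13, load 11): C — cost 11×4 = 44
  Shipping 141, fixed 135 → total 276.
  Any other capacity-feasible assignment to {P-α, P-δ} ships for at least 141.
Compare {P-α, P-γ}: its best feasible assignment gives total 308.
Compare {P-α, P-β}: its best feasible assignment gives total 318.
Every other set of open sites that can feasibly serve all demand totals ≥ 308 even under its best assignment. Minimum: 276.

276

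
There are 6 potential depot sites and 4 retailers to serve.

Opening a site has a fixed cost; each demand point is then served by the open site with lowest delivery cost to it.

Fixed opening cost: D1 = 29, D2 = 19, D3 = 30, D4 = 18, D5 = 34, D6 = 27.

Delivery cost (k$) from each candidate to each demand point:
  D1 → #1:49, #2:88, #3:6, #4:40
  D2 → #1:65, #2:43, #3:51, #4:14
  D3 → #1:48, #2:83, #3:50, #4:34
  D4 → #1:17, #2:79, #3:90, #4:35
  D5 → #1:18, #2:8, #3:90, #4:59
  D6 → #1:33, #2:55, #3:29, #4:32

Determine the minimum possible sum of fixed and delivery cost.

128

Open {D1, D2, D5}: assign each demand point to its cheapest open site.
  #1→D5 18, #2→D5 8, #3→D1 6, #4→D2 14
  delivery cost 46, fixed 82 → total 128.
Compare {D1, D5}: delivery cost 72 + fixed 63 = 135.
Compare {D2, D5}: delivery cost 91 + fixed 53 = 144.
Compare {D1, D2, D4, D5}: delivery cost 45 + fixed 100 = 145.
All other subsets cost ≥ 135. Minimum total cost: 128.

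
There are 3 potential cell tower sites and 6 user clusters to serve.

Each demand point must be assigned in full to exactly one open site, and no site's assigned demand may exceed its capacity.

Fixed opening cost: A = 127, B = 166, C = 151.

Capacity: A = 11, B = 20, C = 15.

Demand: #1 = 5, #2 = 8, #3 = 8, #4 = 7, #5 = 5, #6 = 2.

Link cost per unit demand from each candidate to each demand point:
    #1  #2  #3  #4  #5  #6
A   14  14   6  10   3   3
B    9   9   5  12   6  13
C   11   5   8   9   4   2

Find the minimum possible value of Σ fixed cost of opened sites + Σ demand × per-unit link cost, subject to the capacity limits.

550

Open {B, C}; cheapest assignment that respects the capacities:
  B (cap 20, load 20): #1, #3, #4 — cost 5×9 + 8×5 + 7×12 = 169
  C (cap 15, load 15): #2, #5, #6 — cost 8×5 + 5×4 + 2×2 = 64
  Shipping 233, fixed 317 → total 550.
  Any other capacity-feasible assignment to {B, C} ships for at least 233.
Compare {A, B, C}: its best feasible assignment gives total 653.
Every other set of open sites that can feasibly serve all demand totals ≥ 653 even under its best assignment. Minimum: 550.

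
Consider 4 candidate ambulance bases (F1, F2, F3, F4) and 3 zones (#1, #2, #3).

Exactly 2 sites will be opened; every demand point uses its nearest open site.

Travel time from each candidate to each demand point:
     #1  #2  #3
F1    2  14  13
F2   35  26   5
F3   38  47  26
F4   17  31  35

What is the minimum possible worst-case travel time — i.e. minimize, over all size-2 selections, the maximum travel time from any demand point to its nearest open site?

14

Open {F1, F2}.
  Farthest demand point is #2 at travel time 14 (to F1); all others are ≤ 14.
With {F1, F3} the worst case is 14.
With {F1, F4} the worst case is 14.
No size-2 selection achieves below 14.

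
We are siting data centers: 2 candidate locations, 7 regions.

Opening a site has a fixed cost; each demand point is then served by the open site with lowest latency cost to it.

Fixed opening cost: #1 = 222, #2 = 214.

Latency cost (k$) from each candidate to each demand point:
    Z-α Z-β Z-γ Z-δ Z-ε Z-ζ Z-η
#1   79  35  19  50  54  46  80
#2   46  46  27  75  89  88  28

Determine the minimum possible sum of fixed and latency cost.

585

Open {#1}: assign each demand point to its cheapest open site.
  Z-α→#1 79, Z-β→#1 35, Z-γ→#1 19, Z-δ→#1 50, Z-ε→#1 54, Z-ζ→#1 46, Z-η→#1 80
  latency cost 363, fixed 222 → total 585.
Compare {#2}: latency cost 399 + fixed 214 = 613.
Compare {#1, #2}: latency cost 278 + fixed 436 = 714.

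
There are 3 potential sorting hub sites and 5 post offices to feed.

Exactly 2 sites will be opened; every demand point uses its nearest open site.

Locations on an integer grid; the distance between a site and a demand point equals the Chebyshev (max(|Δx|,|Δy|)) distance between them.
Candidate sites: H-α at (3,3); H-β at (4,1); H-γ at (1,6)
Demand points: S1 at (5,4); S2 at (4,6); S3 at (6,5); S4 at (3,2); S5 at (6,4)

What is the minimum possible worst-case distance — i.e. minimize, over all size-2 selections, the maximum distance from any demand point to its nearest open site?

Open {H-α, H-β}.
  Farthest demand point is S2 at distance 3 (to H-α); all others are ≤ 3.
With {H-α, H-γ} the worst case is 3.
With {H-β, H-γ} the worst case is 4.
No size-2 selection achieves below 3.

3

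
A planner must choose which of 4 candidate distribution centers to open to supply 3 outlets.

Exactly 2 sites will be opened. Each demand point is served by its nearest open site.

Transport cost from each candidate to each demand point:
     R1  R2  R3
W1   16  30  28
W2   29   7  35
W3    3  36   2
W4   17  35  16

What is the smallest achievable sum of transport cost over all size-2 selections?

Open {W2, W3}.
  R1→W3 3, R2→W2 7, R3→W3 2  ⇒ total 12.
Compare {W1, W3}: total 35.
Compare {W2, W4}: total 40.
No size-2 selection does better; minimum is 12.

12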